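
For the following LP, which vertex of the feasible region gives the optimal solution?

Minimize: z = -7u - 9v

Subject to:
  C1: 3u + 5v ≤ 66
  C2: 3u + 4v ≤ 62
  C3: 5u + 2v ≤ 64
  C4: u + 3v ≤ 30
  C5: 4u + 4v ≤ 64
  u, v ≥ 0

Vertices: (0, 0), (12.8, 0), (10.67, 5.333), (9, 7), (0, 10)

Evaluate the objective at each vertex of the feasible region:
  z(0, 0) = 0
  z(12.8, 0) = -89.6
  z(10.67, 5.333) = -122.7
  z(9, 7) = -126  ←
  z(0, 10) = -90
The minimum is at u = 9, v = 7.

(9, 7)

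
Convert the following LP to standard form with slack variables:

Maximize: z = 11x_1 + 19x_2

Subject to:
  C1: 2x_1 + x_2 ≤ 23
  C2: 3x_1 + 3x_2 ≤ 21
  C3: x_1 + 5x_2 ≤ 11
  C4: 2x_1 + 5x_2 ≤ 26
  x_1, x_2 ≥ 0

max z = 11x_1 + 19x_2

s.t.
  2x_1 + x_2 + s1 = 23
  3x_1 + 3x_2 + s2 = 21
  x_1 + 5x_2 + s3 = 11
  2x_1 + 5x_2 + s4 = 26
  x_1, x_2, s1, s2, s3, s4 ≥ 0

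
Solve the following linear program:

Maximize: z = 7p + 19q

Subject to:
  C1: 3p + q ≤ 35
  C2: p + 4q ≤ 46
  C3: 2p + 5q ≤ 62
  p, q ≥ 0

Evaluate the objective at each vertex of the feasible region:
  z(0, 0) = 0
  z(11.67, 0) = 81.67
  z(8.692, 8.923) = 230.4
  z(6, 10) = 232  ←
  z(0, 11.5) = 218.5
The maximum is at p = 6, q = 10.

p = 6, q = 10, z = 232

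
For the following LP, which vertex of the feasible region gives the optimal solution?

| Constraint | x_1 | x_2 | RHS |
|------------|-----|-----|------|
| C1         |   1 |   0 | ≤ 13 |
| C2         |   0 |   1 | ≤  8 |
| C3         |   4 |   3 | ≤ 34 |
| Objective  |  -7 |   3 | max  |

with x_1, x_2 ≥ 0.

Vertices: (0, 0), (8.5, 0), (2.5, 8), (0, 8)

Evaluate the objective at each vertex of the feasible region:
  z(0, 0) = 0
  z(8.5, 0) = -59.5
  z(2.5, 8) = 6.5
  z(0, 8) = 24  ←
The maximum is at x_1 = 0, x_2 = 8.

(0, 8)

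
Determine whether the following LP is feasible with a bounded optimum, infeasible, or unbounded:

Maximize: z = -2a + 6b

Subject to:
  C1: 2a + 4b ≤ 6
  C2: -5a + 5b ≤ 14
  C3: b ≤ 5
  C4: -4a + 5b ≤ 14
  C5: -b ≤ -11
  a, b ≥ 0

Infeasible (no feasible solution exists)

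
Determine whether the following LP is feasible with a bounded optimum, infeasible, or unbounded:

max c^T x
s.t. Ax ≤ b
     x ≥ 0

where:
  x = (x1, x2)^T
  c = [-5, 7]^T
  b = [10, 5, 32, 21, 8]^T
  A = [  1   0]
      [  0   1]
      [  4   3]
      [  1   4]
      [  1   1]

Feasible with a bounded optimal solution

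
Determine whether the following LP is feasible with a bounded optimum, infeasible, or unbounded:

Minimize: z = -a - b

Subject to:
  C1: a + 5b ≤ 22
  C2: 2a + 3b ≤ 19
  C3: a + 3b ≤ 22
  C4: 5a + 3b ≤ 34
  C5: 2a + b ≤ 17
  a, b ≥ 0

Feasible with a bounded optimal solution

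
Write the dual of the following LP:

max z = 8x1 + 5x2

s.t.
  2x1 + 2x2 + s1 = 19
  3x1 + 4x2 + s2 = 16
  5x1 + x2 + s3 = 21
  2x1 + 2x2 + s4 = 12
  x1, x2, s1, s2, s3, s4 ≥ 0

Primal max cᵀx s.t. Ax ≤ b, x ≥ 0  →  Dual min bᵀy s.t. Aᵀy ≥ c, y ≥ 0.

Minimize: z = 19y1 + 16y2 + 21y3 + 12y4

Subject to:
  2y1 + 3y2 + 5y3 + 2y4 ≥ 8
  2y1 + 4y2 + y3 + 2y4 ≥ 5
  y1, y2, y3, y4 ≥ 0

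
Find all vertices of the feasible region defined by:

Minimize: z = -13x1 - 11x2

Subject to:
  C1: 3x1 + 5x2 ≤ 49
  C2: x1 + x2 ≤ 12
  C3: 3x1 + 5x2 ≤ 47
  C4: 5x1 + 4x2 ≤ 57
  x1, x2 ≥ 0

(0, 0), (11.4, 0), (9, 3), (6.5, 5.5), (0, 9.4)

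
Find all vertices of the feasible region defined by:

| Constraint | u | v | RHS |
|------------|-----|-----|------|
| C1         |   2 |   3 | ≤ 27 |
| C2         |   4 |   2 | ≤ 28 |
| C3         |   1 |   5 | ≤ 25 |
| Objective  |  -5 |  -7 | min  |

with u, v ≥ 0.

(0, 0), (7, 0), (5, 4), (0, 5)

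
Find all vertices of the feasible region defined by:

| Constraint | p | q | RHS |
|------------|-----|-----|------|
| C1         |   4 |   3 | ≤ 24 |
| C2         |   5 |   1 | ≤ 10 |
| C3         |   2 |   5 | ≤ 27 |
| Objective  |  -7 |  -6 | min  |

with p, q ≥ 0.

(0, 0), (2, 0), (1, 5), (0, 5.4)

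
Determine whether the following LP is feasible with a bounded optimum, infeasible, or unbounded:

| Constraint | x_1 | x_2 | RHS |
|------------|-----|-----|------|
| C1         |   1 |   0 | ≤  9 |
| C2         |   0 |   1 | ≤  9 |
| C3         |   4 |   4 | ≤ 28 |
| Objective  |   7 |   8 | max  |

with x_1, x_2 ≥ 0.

Feasible with a bounded optimal solution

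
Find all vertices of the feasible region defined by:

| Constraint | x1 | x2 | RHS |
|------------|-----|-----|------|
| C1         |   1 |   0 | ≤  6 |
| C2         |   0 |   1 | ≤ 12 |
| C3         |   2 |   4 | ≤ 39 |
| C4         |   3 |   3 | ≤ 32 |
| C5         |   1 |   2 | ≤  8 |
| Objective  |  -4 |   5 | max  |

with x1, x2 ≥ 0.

(0, 0), (6, 0), (6, 1), (0, 4)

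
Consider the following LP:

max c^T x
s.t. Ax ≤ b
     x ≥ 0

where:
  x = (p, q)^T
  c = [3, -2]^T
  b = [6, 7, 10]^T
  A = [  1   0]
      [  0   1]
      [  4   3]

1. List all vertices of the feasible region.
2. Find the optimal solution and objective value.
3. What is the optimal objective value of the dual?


1. (0, 0), (2.5, 0), (0, 3.333)
2. p = 2.5, q = 0, z = 7.5
3. 7.5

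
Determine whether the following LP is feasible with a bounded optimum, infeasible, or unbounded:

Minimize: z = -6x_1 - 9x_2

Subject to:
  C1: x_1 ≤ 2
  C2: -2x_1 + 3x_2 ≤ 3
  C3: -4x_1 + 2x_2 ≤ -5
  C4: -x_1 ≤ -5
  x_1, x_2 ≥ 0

Infeasible (no feasible solution exists)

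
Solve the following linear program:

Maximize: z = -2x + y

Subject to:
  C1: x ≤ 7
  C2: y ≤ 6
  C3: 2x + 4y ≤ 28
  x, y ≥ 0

Evaluate the objective at each vertex of the feasible region:
  z(0, 0) = 0
  z(7, 0) = -14
  z(7, 3.5) = -10.5
  z(2, 6) = 2
  z(0, 6) = 6  ←
The maximum is at x = 0, y = 6.

x = 0, y = 6, z = 6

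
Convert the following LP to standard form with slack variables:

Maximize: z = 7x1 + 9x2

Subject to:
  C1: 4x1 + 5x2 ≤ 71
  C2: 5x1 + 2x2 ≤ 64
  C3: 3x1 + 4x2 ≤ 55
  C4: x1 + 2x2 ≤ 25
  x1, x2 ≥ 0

max z = 7x1 + 9x2

s.t.
  4x1 + 5x2 + s1 = 71
  5x1 + 2x2 + s2 = 64
  3x1 + 4x2 + s3 = 55
  x1 + 2x2 + s4 = 25
  x1, x2, s1, s2, s3, s4 ≥ 0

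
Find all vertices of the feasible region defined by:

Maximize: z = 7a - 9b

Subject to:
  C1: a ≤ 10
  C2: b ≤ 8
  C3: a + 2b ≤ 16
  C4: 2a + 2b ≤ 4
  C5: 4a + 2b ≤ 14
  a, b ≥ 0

(0, 0), (2, 0), (0, 2)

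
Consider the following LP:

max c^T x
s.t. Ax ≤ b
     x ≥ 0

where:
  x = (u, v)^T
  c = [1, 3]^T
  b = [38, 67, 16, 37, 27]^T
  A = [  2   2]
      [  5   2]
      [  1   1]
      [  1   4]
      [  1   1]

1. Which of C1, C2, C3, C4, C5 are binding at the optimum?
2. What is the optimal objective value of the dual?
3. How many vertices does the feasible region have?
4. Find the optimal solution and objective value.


1. C3, C4
2. 30
3. 5
4. u = 9, v = 7, z = 30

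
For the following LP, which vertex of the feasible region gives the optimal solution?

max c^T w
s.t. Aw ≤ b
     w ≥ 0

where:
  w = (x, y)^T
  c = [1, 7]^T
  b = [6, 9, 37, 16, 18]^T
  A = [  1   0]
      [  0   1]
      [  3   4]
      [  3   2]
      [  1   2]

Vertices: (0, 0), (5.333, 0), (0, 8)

Evaluate the objective at each vertex of the feasible region:
  z(0, 0) = 0
  z(5.333, 0) = 5.333
  z(0, 8) = 56  ←
The maximum is at x = 0, y = 8.

(0, 8)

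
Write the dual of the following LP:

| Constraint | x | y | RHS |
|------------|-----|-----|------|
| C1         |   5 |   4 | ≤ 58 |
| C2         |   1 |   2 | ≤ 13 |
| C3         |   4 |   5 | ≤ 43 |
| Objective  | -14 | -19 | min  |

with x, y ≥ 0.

Primal min cᵀx s.t. Ax ≤ b, x ≥ 0  →  Dual max −bᵀy s.t. Aᵀy ≥ −c, y ≥ 0.

Maximize: z = -58y1 - 13y2 - 43y3

Subject to:
  5y1 + y2 + 4y3 ≥ 14
  4y1 + 2y2 + 5y3 ≥ 19
  y1, y2, y3 ≥ 0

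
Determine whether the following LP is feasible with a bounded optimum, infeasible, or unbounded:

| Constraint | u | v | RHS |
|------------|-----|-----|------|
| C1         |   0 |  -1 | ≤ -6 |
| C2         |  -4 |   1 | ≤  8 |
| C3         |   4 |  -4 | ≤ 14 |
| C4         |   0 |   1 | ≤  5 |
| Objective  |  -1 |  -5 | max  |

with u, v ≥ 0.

Infeasible (no feasible solution exists)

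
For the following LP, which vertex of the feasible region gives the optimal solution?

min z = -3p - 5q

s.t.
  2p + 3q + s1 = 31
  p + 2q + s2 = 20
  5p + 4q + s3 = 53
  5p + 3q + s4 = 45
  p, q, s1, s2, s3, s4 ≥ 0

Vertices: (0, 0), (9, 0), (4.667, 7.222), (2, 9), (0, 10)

Evaluate the objective at each vertex of the feasible region:
  z(0, 0) = 0
  z(9, 0) = -27
  z(4.667, 7.222) = -50.11
  z(2, 9) = -51  ←
  z(0, 10) = -50
The minimum is at p = 2, q = 9.

(2, 9)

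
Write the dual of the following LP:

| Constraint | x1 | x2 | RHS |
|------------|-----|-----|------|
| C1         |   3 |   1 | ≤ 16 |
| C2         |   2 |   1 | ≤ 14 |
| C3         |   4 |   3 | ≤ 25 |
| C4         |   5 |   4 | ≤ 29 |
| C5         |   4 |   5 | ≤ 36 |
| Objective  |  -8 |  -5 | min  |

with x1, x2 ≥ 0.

Primal min cᵀx s.t. Ax ≤ b, x ≥ 0  →  Dual max −bᵀy s.t. Aᵀy ≥ −c, y ≥ 0.

Maximize: z = -16y1 - 14y2 - 25y3 - 29y4 - 36y5

Subject to:
  3y1 + 2y2 + 4y3 + 5y4 + 4y5 ≥ 8
  y1 + y2 + 3y3 + 4y4 + 5y5 ≥ 5
  y1, y2, y3, y4, y5 ≥ 0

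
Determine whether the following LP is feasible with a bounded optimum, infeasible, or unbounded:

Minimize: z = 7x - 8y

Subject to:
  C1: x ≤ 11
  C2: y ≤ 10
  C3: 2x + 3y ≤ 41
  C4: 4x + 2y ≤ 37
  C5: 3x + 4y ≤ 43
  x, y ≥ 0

Feasible with a bounded optimal solution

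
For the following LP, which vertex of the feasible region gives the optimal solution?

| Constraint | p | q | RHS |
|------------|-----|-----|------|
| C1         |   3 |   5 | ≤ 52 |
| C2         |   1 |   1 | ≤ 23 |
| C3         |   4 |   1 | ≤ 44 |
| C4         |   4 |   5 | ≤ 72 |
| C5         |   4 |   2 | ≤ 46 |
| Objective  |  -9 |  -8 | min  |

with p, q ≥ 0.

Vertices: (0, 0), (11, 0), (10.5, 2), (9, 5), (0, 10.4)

Evaluate the objective at each vertex of the feasible region:
  z(0, 0) = 0
  z(11, 0) = -99
  z(10.5, 2) = -110.5
  z(9, 5) = -121  ←
  z(0, 10.4) = -83.2
The minimum is at p = 9, q = 5.

(9, 5)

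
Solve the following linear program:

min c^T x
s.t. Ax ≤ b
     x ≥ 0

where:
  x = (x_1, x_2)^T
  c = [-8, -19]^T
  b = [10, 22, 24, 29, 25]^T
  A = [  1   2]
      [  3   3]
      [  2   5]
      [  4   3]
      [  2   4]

Evaluate the objective at each vertex of the feasible region:
  z(0, 0) = 0
  z(7.25, 0) = -58
  z(7, 0.3333) = -62.33
  z(4.667, 2.667) = -88
  z(2, 4) = -92  ←
  z(0, 4.8) = -91.2
The minimum is at x_1 = 2, x_2 = 4.

x_1 = 2, x_2 = 4, z = -92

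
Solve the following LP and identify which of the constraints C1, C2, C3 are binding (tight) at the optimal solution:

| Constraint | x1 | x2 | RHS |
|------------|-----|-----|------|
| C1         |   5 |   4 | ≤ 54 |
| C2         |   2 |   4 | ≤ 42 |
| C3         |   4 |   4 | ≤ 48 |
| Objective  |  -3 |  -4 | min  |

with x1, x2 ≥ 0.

At x1 = 3, x2 = 9, compute slack b - a·x for each constraint:
  C1: 54 − 51 = 3  (slack)
  C2: 42 − 42 = 0  (binding)
  C3: 48 − 48 = 0  (binding)

Optimal: x1 = 3, x2 = 9
Binding: C2, C3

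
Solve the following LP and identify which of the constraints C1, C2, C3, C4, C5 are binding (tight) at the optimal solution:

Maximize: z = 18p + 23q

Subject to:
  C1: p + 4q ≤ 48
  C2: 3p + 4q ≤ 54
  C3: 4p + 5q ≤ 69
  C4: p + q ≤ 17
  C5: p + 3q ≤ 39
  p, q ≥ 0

At p = 6, q = 9, compute slack b - a·x for each constraint:
  C1: 48 − 42 = 6  (slack)
  C2: 54 − 54 = 0  (binding)
  C3: 69 − 69 = 0  (binding)
  C4: 17 − 15 = 2  (slack)
  C5: 39 − 33 = 6  (slack)

Optimal: p = 6, q = 9
Binding: C2, C3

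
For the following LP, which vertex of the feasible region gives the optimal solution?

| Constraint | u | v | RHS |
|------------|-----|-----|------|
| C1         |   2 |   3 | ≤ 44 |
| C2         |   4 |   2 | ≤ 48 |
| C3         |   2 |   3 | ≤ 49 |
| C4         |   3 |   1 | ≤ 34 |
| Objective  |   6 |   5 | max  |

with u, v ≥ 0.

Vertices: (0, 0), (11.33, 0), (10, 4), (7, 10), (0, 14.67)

Evaluate the objective at each vertex of the feasible region:
  z(0, 0) = 0
  z(11.33, 0) = 68
  z(10, 4) = 80
  z(7, 10) = 92  ←
  z(0, 14.67) = 73.33
The maximum is at u = 7, v = 10.

(7, 10)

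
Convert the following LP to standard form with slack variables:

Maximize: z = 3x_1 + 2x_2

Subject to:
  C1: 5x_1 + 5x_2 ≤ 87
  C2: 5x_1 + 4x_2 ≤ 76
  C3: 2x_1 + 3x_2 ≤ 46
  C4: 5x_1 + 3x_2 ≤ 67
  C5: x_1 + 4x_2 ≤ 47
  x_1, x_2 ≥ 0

max z = 3x_1 + 2x_2

s.t.
  5x_1 + 5x_2 + s1 = 87
  5x_1 + 4x_2 + s2 = 76
  2x_1 + 3x_2 + s3 = 46
  5x_1 + 3x_2 + s4 = 67
  x_1 + 4x_2 + s5 = 47
  x_1, x_2, s1, s2, s3, s4, s5 ≥ 0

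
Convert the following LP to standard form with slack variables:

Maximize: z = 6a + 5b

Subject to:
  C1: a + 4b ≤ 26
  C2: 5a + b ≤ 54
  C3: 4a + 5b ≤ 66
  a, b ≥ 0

max z = 6a + 5b

s.t.
  a + 4b + s1 = 26
  5a + b + s2 = 54
  4a + 5b + s3 = 66
  a, b, s1, s2, s3 ≥ 0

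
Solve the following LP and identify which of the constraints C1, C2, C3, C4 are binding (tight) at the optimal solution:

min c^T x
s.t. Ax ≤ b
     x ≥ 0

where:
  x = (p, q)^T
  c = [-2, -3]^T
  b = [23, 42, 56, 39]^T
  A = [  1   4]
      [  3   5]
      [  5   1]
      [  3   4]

At p = 9, q = 3, compute slack b - a·x for each constraint:
  C1: 23 − 21 = 2  (slack)
  C2: 42 − 42 = 0  (binding)
  C3: 56 − 48 = 8  (slack)
  C4: 39 − 39 = 0  (binding)

Optimal: p = 9, q = 3
Binding: C2, C4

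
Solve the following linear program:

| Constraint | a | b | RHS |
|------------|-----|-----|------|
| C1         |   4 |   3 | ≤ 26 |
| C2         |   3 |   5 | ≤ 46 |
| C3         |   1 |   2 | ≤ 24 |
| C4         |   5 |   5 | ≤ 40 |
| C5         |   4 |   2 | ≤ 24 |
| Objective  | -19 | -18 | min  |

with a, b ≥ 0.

Evaluate the objective at each vertex of the feasible region:
  z(0, 0) = 0
  z(6, 0) = -114
  z(5, 2) = -131
  z(2, 6) = -146  ←
  z(0, 8) = -144
The minimum is at a = 2, b = 6.

a = 2, b = 6, z = -146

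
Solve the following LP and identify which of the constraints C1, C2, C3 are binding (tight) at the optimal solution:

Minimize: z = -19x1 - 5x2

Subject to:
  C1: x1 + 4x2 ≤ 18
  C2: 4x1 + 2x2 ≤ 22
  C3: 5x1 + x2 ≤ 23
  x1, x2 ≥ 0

At x1 = 4, x2 = 3, compute slack b - a·x for each constraint:
  C1: 18 − 16 = 2  (slack)
  C2: 22 − 22 = 0  (binding)
  C3: 23 − 23 = 0  (binding)

Optimal: x1 = 4, x2 = 3
Binding: C2, C3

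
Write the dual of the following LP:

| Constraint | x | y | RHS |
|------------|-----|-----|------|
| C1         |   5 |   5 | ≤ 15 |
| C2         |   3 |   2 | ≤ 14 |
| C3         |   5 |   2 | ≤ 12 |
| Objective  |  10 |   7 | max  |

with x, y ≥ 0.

Primal max cᵀx s.t. Ax ≤ b, x ≥ 0  →  Dual min bᵀy s.t. Aᵀy ≥ c, y ≥ 0.

Minimize: z = 15y1 + 14y2 + 12y3

Subject to:
  5y1 + 3y2 + 5y3 ≥ 10
  5y1 + 2y2 + 2y3 ≥ 7
  y1, y2, y3 ≥ 0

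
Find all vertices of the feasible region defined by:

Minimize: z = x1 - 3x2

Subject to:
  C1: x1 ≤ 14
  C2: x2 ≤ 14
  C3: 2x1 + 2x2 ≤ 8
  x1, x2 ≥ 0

(0, 0), (4, 0), (0, 4)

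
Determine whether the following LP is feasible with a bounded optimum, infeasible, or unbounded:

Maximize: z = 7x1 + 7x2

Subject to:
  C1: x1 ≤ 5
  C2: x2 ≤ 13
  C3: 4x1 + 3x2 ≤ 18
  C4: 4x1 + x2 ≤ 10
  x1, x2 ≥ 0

Feasible with a bounded optimal solution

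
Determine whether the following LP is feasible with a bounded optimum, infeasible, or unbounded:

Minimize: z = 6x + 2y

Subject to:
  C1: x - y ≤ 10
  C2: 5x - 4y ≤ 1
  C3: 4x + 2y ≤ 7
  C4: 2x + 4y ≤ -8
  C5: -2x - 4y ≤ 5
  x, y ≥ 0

Infeasible (no feasible solution exists)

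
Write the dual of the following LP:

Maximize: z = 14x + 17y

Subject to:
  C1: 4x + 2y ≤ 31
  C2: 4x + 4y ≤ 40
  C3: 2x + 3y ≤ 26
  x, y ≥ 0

Primal max cᵀx s.t. Ax ≤ b, x ≥ 0  →  Dual min bᵀy s.t. Aᵀy ≥ c, y ≥ 0.

Minimize: z = 31y1 + 40y2 + 26y3

Subject to:
  4y1 + 4y2 + 2y3 ≥ 14
  2y1 + 4y2 + 3y3 ≥ 17
  y1, y2, y3 ≥ 0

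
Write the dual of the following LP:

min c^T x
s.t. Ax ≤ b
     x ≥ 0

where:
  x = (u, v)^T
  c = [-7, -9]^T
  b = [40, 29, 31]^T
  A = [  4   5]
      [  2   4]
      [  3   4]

Primal min cᵀx s.t. Ax ≤ b, x ≥ 0  →  Dual max −bᵀy s.t. Aᵀy ≥ −c, y ≥ 0.

Maximize: z = -40y1 - 29y2 - 31y3

Subject to:
  4y1 + 2y2 + 3y3 ≥ 7
  5y1 + 4y2 + 4y3 ≥ 9
  y1, y2, y3 ≥ 0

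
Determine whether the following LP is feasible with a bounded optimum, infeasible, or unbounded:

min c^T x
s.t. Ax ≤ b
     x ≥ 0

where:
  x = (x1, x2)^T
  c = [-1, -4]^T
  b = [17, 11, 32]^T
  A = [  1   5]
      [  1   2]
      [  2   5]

Feasible with a bounded optimal solution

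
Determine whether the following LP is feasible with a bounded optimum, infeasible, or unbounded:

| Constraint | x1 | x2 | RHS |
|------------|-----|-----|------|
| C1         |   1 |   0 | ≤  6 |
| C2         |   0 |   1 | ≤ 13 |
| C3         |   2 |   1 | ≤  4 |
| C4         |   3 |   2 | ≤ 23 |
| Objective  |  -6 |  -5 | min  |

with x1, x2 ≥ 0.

Feasible with a bounded optimal solution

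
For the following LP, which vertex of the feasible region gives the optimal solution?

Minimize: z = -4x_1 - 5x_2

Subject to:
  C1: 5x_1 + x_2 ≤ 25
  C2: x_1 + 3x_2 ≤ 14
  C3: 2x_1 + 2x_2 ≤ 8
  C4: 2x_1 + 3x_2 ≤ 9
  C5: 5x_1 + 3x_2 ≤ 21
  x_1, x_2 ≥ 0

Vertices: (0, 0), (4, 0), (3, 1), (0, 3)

Evaluate the objective at each vertex of the feasible region:
  z(0, 0) = 0
  z(4, 0) = -16
  z(3, 1) = -17  ←
  z(0, 3) = -15
The minimum is at x_1 = 3, x_2 = 1.

(3, 1)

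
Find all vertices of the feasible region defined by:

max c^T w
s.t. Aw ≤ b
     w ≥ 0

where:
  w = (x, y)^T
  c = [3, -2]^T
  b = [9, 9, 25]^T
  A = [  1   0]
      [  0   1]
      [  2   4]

(0, 0), (9, 0), (9, 1.75), (0, 6.25)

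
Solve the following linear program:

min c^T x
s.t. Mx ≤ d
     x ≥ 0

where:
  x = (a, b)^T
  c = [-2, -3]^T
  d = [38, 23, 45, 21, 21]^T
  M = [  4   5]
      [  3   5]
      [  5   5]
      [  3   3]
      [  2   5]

Evaluate the objective at each vertex of the feasible region:
  z(0, 0) = 0
  z(7, 0) = -14
  z(6, 1) = -15  ←
  z(2, 3.4) = -14.2
  z(0, 4.2) = -12.6
The minimum is at a = 6, b = 1.

a = 6, b = 1, z = -15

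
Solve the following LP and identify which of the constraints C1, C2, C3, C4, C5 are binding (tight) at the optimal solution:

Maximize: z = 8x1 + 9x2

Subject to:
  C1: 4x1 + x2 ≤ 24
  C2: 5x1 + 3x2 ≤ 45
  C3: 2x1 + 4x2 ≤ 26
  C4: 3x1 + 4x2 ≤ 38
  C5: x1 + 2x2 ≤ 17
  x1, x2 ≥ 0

At x1 = 5, x2 = 4, compute slack b - a·x for each constraint:
  C1: 24 − 24 = 0  (binding)
  C2: 45 − 37 = 8  (slack)
  C3: 26 − 26 = 0  (binding)
  C4: 38 − 31 = 7  (slack)
  C5: 17 − 13 = 4  (slack)

Optimal: x1 = 5, x2 = 4
Binding: C1, C3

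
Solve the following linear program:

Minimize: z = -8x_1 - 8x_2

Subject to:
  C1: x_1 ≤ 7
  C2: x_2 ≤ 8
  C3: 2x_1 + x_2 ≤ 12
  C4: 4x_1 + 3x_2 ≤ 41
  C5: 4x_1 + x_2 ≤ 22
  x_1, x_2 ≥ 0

Evaluate the objective at each vertex of the feasible region:
  z(0, 0) = 0
  z(5.5, 0) = -44
  z(5, 2) = -56
  z(2, 8) = -80  ←
  z(0, 8) = -64
The minimum is at x_1 = 2, x_2 = 8.

x_1 = 2, x_2 = 8, z = -80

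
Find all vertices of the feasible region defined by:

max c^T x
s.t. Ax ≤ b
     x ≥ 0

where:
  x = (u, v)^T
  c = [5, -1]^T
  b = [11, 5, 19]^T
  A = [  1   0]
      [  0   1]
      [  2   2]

(0, 0), (9.5, 0), (4.5, 5), (0, 5)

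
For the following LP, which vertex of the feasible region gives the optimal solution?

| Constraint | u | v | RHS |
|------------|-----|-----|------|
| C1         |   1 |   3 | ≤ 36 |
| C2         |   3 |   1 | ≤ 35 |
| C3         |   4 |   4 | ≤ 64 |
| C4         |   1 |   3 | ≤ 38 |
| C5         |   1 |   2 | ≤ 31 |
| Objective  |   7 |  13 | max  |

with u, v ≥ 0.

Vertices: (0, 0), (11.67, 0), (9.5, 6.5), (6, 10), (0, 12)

Evaluate the objective at each vertex of the feasible region:
  z(0, 0) = 0
  z(11.67, 0) = 81.67
  z(9.5, 6.5) = 151
  z(6, 10) = 172  ←
  z(0, 12) = 156
The maximum is at u = 6, v = 10.

(6, 10)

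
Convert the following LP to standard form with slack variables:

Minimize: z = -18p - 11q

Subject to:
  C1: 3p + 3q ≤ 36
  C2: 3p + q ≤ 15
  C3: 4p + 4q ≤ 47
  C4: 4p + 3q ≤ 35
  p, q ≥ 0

min z = -18p - 11q

s.t.
  3p + 3q + s1 = 36
  3p + q + s2 = 15
  4p + 4q + s3 = 47
  4p + 3q + s4 = 35
  p, q, s1, s2, s3, s4 ≥ 0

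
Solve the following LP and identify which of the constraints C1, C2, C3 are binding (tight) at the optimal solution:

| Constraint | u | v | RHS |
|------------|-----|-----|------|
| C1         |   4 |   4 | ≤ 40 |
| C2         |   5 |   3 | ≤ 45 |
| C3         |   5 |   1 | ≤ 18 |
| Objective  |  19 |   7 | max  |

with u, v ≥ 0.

At u = 2, v = 8, compute slack b - a·x for each constraint:
  C1: 40 − 40 = 0  (binding)
  C2: 45 − 34 = 11  (slack)
  C3: 18 − 18 = 0  (binding)

Optimal: u = 2, v = 8
Binding: C1, C3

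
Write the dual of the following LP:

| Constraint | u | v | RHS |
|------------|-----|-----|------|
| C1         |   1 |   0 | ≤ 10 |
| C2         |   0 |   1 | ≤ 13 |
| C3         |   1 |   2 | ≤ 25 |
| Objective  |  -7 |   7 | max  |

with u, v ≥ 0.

Primal max cᵀx s.t. Ax ≤ b, x ≥ 0  →  Dual min bᵀy s.t. Aᵀy ≥ c, y ≥ 0.

Minimize: z = 10y1 + 13y2 + 25y3

Subject to:
  y1 + y3 ≥ -7
  y2 + 2y3 ≥ 7
  y1, y2, y3 ≥ 0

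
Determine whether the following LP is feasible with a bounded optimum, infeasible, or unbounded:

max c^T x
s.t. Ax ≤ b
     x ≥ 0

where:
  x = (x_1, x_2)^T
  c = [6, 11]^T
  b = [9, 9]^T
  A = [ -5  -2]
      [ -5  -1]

Unbounded (objective can increase without bound)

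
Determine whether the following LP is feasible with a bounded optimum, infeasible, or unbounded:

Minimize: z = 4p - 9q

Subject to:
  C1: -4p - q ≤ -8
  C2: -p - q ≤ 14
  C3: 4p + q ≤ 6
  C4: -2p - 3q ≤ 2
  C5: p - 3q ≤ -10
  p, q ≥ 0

Infeasible (no feasible solution exists)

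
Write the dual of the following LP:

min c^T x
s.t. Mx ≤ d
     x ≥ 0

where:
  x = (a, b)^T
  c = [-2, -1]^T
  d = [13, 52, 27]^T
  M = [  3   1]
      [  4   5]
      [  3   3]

Primal min cᵀx s.t. Ax ≤ b, x ≥ 0  →  Dual max −bᵀy s.t. Aᵀy ≥ −c, y ≥ 0.

Maximize: z = -13y1 - 52y2 - 27y3

Subject to:
  3y1 + 4y2 + 3y3 ≥ 2
  y1 + 5y2 + 3y3 ≥ 1
  y1, y2, y3 ≥ 0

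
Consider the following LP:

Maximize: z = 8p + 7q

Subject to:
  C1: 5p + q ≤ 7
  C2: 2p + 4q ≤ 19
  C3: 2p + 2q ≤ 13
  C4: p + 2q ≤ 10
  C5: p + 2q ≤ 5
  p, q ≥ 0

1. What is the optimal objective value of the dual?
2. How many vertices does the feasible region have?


1. 22
2. 4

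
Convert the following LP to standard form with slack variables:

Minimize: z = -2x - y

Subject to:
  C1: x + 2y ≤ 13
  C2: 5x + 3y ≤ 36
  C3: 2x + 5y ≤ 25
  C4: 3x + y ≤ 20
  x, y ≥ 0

min z = -2x - y

s.t.
  x + 2y + s1 = 13
  5x + 3y + s2 = 36
  2x + 5y + s3 = 25
  3x + y + s4 = 20
  x, y, s1, s2, s3, s4 ≥ 0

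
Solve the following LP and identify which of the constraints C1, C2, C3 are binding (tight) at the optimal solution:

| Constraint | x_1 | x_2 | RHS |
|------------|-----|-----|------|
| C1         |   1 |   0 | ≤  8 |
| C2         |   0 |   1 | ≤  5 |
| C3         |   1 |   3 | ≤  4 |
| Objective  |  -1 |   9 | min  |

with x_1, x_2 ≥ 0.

At x_1 = 4, x_2 = 0, compute slack b - a·x for each constraint:
  C1: 8 − 4 = 4  (slack)
  C2: 5 − 0 = 5  (slack)
  C3: 4 − 4 = 0  (binding)

Optimal: x_1 = 4, x_2 = 0
Binding: C3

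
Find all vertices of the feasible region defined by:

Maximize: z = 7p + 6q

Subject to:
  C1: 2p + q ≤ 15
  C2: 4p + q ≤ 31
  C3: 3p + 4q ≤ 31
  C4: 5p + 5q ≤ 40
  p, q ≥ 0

(0, 0), (7.5, 0), (7, 1), (1, 7), (0, 7.75)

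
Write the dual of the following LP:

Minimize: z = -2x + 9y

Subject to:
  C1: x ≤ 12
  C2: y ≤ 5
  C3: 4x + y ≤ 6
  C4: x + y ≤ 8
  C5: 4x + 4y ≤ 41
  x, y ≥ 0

Primal min cᵀx s.t. Ax ≤ b, x ≥ 0  →  Dual max −bᵀy s.t. Aᵀy ≥ −c, y ≥ 0.

Maximize: z = -12y1 - 5y2 - 6y3 - 8y4 - 41y5

Subject to:
  y1 + 4y3 + y4 + 4y5 ≥ 2
  y2 + y3 + y4 + 4y5 ≥ -9
  y1, y2, y3, y4, y5 ≥ 0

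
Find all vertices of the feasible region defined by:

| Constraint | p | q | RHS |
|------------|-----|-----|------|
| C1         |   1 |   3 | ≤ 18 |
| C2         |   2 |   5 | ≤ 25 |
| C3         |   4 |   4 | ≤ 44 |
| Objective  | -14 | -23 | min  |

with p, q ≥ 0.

(0, 0), (11, 0), (10, 1), (0, 5)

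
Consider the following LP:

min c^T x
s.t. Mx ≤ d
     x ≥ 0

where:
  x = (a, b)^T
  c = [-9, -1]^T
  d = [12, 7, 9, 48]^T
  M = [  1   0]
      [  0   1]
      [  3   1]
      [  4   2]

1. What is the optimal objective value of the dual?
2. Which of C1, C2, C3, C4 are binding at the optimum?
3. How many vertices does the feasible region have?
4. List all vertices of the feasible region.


1. -27
2. C3
3. 4
4. (0, 0), (3, 0), (0.6667, 7), (0, 7)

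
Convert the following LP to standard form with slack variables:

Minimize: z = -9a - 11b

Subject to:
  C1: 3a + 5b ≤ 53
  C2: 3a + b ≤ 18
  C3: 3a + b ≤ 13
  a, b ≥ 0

min z = -9a - 11b

s.t.
  3a + 5b + s1 = 53
  3a + b + s2 = 18
  3a + b + s3 = 13
  a, b, s1, s2, s3 ≥ 0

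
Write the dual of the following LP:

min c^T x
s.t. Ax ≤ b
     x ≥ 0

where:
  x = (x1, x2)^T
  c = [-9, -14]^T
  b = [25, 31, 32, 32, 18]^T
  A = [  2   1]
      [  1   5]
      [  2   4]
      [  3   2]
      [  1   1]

Primal min cᵀx s.t. Ax ≤ b, x ≥ 0  →  Dual max −bᵀy s.t. Aᵀy ≥ −c, y ≥ 0.

Maximize: z = -25y1 - 31y2 - 32y3 - 32y4 - 18y5

Subject to:
  2y1 + y2 + 2y3 + 3y4 + y5 ≥ 9
  y1 + 5y2 + 4y3 + 2y4 + y5 ≥ 14
  y1, y2, y3, y4, y5 ≥ 0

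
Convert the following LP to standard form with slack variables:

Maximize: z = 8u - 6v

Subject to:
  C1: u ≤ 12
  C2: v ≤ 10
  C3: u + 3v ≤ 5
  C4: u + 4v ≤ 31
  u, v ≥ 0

max z = 8u - 6v

s.t.
  u + s1 = 12
  v + s2 = 10
  u + 3v + s3 = 5
  u + 4v + s4 = 31
  u, v, s1, s2, s3, s4 ≥ 0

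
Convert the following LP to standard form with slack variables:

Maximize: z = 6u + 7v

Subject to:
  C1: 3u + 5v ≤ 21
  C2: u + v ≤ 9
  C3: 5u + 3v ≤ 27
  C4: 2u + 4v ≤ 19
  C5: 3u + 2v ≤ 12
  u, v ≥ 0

max z = 6u + 7v

s.t.
  3u + 5v + s1 = 21
  u + v + s2 = 9
  5u + 3v + s3 = 27
  2u + 4v + s4 = 19
  3u + 2v + s5 = 12
  u, v, s1, s2, s3, s4, s5 ≥ 0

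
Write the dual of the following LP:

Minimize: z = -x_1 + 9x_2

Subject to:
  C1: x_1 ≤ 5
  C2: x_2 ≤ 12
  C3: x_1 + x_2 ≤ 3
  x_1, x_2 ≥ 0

Primal min cᵀx s.t. Ax ≤ b, x ≥ 0  →  Dual max −bᵀy s.t. Aᵀy ≥ −c, y ≥ 0.

Maximize: z = -5y1 - 12y2 - 3y3

Subject to:
  y1 + y3 ≥ 1
  y2 + y3 ≥ -9
  y1, y2, y3 ≥ 0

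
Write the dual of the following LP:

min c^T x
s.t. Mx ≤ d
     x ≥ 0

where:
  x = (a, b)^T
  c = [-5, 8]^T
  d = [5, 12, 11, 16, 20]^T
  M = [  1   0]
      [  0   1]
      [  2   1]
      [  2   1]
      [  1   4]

Primal min cᵀx s.t. Ax ≤ b, x ≥ 0  →  Dual max −bᵀy s.t. Aᵀy ≥ −c, y ≥ 0.

Maximize: z = -5y1 - 12y2 - 11y3 - 16y4 - 20y5

Subject to:
  y1 + 2y3 + 2y4 + y5 ≥ 5
  y2 + y3 + y4 + 4y5 ≥ -8
  y1, y2, y3, y4, y5 ≥ 0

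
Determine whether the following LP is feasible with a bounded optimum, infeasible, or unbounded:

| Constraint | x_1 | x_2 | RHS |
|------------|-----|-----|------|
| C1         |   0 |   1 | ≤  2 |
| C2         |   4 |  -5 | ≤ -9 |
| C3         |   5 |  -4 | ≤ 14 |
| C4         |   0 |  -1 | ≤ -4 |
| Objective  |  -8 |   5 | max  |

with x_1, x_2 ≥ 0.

Infeasible (no feasible solution exists)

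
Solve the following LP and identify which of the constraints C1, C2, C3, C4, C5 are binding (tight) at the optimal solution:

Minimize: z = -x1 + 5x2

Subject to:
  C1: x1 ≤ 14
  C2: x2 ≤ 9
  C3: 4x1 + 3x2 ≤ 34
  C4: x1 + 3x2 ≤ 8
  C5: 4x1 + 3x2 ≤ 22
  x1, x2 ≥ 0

At x1 = 5.5, x2 = 0, compute slack b - a·x for each constraint:
  C1: 14 − 5.5 = 8.5  (slack)
  C2: 9 − 0 = 9  (slack)
  C3: 34 − 22 = 12  (slack)
  C4: 8 − 5.5 = 2.5  (slack)
  C5: 22 − 22 = 0  (binding)

Optimal: x1 = 5.5, x2 = 0
Binding: C5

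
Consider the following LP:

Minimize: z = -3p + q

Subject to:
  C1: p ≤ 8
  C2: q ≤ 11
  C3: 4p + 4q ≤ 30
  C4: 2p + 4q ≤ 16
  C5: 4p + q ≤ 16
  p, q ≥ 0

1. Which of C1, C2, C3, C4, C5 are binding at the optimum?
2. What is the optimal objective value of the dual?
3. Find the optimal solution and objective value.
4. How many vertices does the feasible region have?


1. C5
2. -12
3. p = 4, q = 0, z = -12
4. 4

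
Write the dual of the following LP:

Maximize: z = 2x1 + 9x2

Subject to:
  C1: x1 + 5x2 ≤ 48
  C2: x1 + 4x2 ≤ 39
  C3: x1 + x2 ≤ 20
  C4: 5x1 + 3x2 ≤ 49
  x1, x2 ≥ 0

Primal max cᵀx s.t. Ax ≤ b, x ≥ 0  →  Dual min bᵀy s.t. Aᵀy ≥ c, y ≥ 0.

Minimize: z = 48y1 + 39y2 + 20y3 + 49y4

Subject to:
  y1 + y2 + y3 + 5y4 ≥ 2
  5y1 + 4y2 + y3 + 3y4 ≥ 9
  y1, y2, y3, y4 ≥ 0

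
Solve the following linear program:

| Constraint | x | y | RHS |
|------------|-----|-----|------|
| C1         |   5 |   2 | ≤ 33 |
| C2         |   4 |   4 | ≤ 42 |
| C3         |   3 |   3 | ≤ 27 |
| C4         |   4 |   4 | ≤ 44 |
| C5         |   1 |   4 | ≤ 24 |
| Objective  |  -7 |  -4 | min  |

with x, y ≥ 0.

Evaluate the objective at each vertex of the feasible region:
  z(0, 0) = 0
  z(6.6, 0) = -46.2
  z(5, 4) = -51  ←
  z(4, 5) = -48
  z(0, 6) = -24
The minimum is at x = 5, y = 4.

x = 5, y = 4, z = -51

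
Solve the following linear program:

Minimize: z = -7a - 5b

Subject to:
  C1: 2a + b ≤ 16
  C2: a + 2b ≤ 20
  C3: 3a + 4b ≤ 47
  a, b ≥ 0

Evaluate the objective at each vertex of the feasible region:
  z(0, 0) = 0
  z(8, 0) = -56
  z(4, 8) = -68  ←
  z(0, 10) = -50
The minimum is at a = 4, b = 8.

a = 4, b = 8, z = -68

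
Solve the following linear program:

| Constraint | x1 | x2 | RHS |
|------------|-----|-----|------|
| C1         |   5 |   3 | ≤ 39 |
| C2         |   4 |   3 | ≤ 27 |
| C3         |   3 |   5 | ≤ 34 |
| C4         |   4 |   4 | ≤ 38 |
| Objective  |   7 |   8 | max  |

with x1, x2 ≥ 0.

Evaluate the objective at each vertex of the feasible region:
  z(0, 0) = 0
  z(6.75, 0) = 47.25
  z(3, 5) = 61  ←
  z(0, 6.8) = 54.4
The maximum is at x1 = 3, x2 = 5.

x1 = 3, x2 = 5, z = 61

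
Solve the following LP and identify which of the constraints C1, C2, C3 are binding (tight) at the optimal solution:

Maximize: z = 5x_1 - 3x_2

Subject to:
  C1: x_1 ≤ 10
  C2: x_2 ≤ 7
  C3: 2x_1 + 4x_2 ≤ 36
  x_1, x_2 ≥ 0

At x_1 = 10, x_2 = 0, compute slack b - a·x for each constraint:
  C1: 10 − 10 = 0  (binding)
  C2: 7 − 0 = 7  (slack)
  C3: 36 − 20 = 16  (slack)

Optimal: x_1 = 10, x_2 = 0
Binding: C1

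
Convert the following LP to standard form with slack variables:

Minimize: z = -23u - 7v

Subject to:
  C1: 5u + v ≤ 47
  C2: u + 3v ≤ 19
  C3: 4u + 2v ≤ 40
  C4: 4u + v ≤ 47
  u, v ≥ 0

min z = -23u - 7v

s.t.
  5u + v + s1 = 47
  u + 3v + s2 = 19
  4u + 2v + s3 = 40
  4u + v + s4 = 47
  u, v, s1, s2, s3, s4 ≥ 0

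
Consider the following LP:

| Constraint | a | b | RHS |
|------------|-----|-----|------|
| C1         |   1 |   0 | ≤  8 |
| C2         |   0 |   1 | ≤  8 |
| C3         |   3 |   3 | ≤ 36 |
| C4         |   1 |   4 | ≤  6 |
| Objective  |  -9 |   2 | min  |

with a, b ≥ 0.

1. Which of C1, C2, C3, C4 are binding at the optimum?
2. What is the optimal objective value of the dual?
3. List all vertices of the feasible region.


1. C4
2. -54
3. (0, 0), (6, 0), (0, 1.5)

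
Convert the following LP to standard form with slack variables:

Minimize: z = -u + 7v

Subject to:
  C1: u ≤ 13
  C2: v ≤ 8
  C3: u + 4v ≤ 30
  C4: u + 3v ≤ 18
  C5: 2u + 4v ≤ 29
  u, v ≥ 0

min z = -u + 7v

s.t.
  u + s1 = 13
  v + s2 = 8
  u + 4v + s3 = 30
  u + 3v + s4 = 18
  2u + 4v + s5 = 29
  u, v, s1, s2, s3, s4, s5 ≥ 0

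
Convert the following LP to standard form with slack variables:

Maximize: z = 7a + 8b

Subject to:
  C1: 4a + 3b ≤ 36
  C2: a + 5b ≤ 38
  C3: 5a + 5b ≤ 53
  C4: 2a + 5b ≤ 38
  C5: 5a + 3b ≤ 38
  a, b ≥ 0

max z = 7a + 8b

s.t.
  4a + 3b + s1 = 36
  a + 5b + s2 = 38
  5a + 5b + s3 = 53
  2a + 5b + s4 = 38
  5a + 3b + s5 = 38
  a, b, s1, s2, s3, s4, s5 ≥ 0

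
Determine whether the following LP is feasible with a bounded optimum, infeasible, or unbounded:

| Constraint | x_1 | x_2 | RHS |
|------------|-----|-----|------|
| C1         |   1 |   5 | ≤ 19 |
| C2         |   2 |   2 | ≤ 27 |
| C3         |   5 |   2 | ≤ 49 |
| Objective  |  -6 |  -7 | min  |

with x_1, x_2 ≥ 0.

Feasible with a bounded optimal solution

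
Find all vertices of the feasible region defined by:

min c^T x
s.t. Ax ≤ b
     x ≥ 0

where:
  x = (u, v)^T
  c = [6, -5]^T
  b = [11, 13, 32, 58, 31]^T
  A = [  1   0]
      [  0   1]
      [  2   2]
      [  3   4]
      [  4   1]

(0, 0), (7.75, 0), (5.077, 10.69), (2, 13), (0, 13)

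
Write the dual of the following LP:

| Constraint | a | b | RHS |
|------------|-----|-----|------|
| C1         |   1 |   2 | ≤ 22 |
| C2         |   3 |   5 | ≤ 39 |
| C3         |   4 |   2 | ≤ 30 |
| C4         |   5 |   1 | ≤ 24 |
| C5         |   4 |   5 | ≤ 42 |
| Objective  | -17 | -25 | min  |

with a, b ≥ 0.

Primal min cᵀx s.t. Ax ≤ b, x ≥ 0  →  Dual max −bᵀy s.t. Aᵀy ≥ −c, y ≥ 0.

Maximize: z = -22y1 - 39y2 - 30y3 - 24y4 - 42y5

Subject to:
  y1 + 3y2 + 4y3 + 5y4 + 4y5 ≥ 17
  2y1 + 5y2 + 2y3 + y4 + 5y5 ≥ 25
  y1, y2, y3, y4, y5 ≥ 0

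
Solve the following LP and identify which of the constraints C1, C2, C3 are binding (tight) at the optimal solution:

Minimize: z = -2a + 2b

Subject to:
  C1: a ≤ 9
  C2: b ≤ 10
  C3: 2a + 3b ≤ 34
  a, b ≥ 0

At a = 9, b = 0, compute slack b - a·x for each constraint:
  C1: 9 − 9 = 0  (binding)
  C2: 10 − 0 = 10  (slack)
  C3: 34 − 18 = 16  (slack)

Optimal: a = 9, b = 0
Binding: C1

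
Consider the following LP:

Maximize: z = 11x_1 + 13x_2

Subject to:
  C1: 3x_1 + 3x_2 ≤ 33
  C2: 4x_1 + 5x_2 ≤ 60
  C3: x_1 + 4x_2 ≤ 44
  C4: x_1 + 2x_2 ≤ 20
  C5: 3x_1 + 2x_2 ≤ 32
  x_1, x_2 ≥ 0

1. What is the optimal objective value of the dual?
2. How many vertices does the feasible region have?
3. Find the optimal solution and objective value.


1. 139
2. 5
3. x_1 = 2, x_2 = 9, z = 139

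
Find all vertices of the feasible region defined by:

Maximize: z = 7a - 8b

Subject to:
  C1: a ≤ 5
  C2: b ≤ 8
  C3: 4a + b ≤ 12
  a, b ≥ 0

(0, 0), (3, 0), (1, 8), (0, 8)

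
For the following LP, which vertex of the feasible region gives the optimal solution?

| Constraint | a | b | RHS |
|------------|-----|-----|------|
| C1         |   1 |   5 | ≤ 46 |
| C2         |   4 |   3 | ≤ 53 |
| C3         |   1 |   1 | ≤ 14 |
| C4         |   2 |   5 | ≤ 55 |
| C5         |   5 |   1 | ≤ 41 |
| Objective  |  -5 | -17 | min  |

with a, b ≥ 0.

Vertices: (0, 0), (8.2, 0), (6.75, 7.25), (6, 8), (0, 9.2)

Evaluate the objective at each vertex of the feasible region:
  z(0, 0) = 0
  z(8.2, 0) = -41
  z(6.75, 7.25) = -157
  z(6, 8) = -166  ←
  z(0, 9.2) = -156.4
The minimum is at a = 6, b = 8.

(6, 8)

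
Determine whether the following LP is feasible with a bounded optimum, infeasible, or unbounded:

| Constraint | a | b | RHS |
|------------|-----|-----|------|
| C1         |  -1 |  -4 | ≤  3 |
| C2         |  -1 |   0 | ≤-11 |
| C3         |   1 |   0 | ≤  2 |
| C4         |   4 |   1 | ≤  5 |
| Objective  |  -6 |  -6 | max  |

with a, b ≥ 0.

Infeasible (no feasible solution exists)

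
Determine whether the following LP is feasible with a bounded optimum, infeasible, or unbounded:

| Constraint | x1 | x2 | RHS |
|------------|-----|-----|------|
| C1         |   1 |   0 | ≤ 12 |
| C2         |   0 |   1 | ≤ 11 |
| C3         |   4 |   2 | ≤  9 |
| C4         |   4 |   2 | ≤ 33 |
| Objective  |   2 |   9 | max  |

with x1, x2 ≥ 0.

Feasible with a bounded optimal solution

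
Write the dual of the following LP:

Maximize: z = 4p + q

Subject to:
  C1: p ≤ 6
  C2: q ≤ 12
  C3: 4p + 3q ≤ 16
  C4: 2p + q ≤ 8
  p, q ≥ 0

Primal max cᵀx s.t. Ax ≤ b, x ≥ 0  →  Dual min bᵀy s.t. Aᵀy ≥ c, y ≥ 0.

Minimize: z = 6y1 + 12y2 + 16y3 + 8y4

Subject to:
  y1 + 4y3 + 2y4 ≥ 4
  y2 + 3y3 + y4 ≥ 1
  y1, y2, y3, y4 ≥ 0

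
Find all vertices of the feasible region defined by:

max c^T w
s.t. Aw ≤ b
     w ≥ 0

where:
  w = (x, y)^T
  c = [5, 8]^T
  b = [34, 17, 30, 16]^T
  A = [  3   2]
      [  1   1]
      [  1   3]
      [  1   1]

(0, 0), (11.33, 0), (6, 8), (0, 10)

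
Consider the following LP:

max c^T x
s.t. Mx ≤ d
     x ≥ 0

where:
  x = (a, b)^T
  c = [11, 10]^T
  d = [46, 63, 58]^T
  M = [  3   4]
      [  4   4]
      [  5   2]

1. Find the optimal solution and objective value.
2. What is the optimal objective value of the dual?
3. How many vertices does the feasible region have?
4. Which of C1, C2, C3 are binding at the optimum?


1. a = 10, b = 4, z = 150
2. 150
3. 4
4. C1, C3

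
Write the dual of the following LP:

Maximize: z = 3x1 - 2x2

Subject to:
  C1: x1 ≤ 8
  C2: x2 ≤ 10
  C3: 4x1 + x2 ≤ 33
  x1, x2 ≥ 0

Primal max cᵀx s.t. Ax ≤ b, x ≥ 0  →  Dual min bᵀy s.t. Aᵀy ≥ c, y ≥ 0.

Minimize: z = 8y1 + 10y2 + 33y3

Subject to:
  y1 + 4y3 ≥ 3
  y2 + y3 ≥ -2
  y1, y2, y3 ≥ 0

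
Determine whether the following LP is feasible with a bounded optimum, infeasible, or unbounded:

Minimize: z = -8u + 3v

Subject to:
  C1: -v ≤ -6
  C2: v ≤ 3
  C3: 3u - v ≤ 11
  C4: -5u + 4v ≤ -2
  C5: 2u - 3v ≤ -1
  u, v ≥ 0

Infeasible (no feasible solution exists)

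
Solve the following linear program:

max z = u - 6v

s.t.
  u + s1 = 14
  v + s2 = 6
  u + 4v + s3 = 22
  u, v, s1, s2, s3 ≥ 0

Evaluate the objective at each vertex of the feasible region:
  z(0, 0) = 0
  z(14, 0) = 14  ←
  z(14, 2) = 2
  z(0, 5.5) = -33
The maximum is at u = 14, v = 0.

u = 14, v = 0, z = 14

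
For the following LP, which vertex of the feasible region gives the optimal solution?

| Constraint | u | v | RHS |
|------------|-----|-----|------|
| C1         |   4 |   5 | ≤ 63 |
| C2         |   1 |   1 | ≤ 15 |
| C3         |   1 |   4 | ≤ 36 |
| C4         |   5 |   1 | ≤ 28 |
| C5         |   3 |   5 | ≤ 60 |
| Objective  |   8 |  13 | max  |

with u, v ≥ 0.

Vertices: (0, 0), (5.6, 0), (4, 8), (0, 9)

Evaluate the objective at each vertex of the feasible region:
  z(0, 0) = 0
  z(5.6, 0) = 44.8
  z(4, 8) = 136  ←
  z(0, 9) = 117
The maximum is at u = 4, v = 8.

(4, 8)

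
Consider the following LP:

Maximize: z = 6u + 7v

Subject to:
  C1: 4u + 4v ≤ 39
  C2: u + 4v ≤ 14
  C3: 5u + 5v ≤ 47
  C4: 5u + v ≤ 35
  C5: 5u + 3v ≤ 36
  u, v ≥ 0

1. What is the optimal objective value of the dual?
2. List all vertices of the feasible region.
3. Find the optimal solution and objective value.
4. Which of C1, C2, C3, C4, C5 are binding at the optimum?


1. 50
2. (0, 0), (7, 0), (6.9, 0.5), (6, 2), (0, 3.5)
3. u = 6, v = 2, z = 50
4. C2, C5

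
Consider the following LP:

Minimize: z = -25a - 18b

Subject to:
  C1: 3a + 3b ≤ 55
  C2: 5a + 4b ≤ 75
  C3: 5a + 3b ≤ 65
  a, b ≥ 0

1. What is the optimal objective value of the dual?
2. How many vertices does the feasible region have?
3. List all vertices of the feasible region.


1. -355
2. 5
3. (0, 0), (13, 0), (7, 10), (1.667, 16.67), (0, 18.33)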